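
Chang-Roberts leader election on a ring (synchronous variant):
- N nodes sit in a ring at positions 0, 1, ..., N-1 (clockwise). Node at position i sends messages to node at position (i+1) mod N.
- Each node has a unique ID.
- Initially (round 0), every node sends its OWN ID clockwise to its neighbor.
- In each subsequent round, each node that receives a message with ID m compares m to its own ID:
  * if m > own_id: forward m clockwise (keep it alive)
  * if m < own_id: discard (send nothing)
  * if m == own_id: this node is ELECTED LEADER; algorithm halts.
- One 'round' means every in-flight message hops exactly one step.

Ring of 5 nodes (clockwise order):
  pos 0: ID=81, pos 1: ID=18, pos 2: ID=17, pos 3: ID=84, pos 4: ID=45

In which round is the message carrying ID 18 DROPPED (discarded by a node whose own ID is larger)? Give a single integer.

Answer: 2

Derivation:
Round 1: pos1(id18) recv 81: fwd; pos2(id17) recv 18: fwd; pos3(id84) recv 17: drop; pos4(id45) recv 84: fwd; pos0(id81) recv 45: drop
Round 2: pos2(id17) recv 81: fwd; pos3(id84) recv 18: drop; pos0(id81) recv 84: fwd
Round 3: pos3(id84) recv 81: drop; pos1(id18) recv 84: fwd
Round 4: pos2(id17) recv 84: fwd
Round 5: pos3(id84) recv 84: ELECTED
Message ID 18 originates at pos 1; dropped at pos 3 in round 2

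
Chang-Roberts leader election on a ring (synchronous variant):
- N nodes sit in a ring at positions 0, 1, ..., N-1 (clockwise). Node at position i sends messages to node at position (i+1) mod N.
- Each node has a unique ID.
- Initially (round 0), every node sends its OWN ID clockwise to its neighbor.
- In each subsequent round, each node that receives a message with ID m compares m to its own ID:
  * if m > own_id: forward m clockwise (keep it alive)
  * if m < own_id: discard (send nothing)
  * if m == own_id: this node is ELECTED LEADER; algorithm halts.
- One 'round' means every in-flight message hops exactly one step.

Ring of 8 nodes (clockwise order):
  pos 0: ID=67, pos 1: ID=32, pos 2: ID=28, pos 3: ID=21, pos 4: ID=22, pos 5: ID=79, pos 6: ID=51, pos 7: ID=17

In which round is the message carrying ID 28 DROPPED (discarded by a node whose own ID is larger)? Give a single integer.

Round 1: pos1(id32) recv 67: fwd; pos2(id28) recv 32: fwd; pos3(id21) recv 28: fwd; pos4(id22) recv 21: drop; pos5(id79) recv 22: drop; pos6(id51) recv 79: fwd; pos7(id17) recv 51: fwd; pos0(id67) recv 17: drop
Round 2: pos2(id28) recv 67: fwd; pos3(id21) recv 32: fwd; pos4(id22) recv 28: fwd; pos7(id17) recv 79: fwd; pos0(id67) recv 51: drop
Round 3: pos3(id21) recv 67: fwd; pos4(id22) recv 32: fwd; pos5(id79) recv 28: drop; pos0(id67) recv 79: fwd
Round 4: pos4(id22) recv 67: fwd; pos5(id79) recv 32: drop; pos1(id32) recv 79: fwd
Round 5: pos5(id79) recv 67: drop; pos2(id28) recv 79: fwd
Round 6: pos3(id21) recv 79: fwd
Round 7: pos4(id22) recv 79: fwd
Round 8: pos5(id79) recv 79: ELECTED
Message ID 28 originates at pos 2; dropped at pos 5 in round 3

Answer: 3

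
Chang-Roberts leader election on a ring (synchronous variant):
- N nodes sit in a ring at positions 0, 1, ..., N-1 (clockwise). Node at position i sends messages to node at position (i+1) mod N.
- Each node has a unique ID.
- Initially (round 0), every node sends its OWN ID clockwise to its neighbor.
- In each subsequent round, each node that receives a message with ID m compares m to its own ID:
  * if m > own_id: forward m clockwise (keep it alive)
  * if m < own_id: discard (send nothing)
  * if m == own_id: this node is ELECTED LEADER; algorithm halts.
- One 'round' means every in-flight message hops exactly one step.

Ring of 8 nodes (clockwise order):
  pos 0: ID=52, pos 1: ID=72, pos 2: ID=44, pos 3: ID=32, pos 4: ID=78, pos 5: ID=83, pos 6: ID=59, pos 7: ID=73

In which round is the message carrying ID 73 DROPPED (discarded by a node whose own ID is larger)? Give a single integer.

Answer: 5

Derivation:
Round 1: pos1(id72) recv 52: drop; pos2(id44) recv 72: fwd; pos3(id32) recv 44: fwd; pos4(id78) recv 32: drop; pos5(id83) recv 78: drop; pos6(id59) recv 83: fwd; pos7(id73) recv 59: drop; pos0(id52) recv 73: fwd
Round 2: pos3(id32) recv 72: fwd; pos4(id78) recv 44: drop; pos7(id73) recv 83: fwd; pos1(id72) recv 73: fwd
Round 3: pos4(id78) recv 72: drop; pos0(id52) recv 83: fwd; pos2(id44) recv 73: fwd
Round 4: pos1(id72) recv 83: fwd; pos3(id32) recv 73: fwd
Round 5: pos2(id44) recv 83: fwd; pos4(id78) recv 73: drop
Round 6: pos3(id32) recv 83: fwd
Round 7: pos4(id78) recv 83: fwd
Round 8: pos5(id83) recv 83: ELECTED
Message ID 73 originates at pos 7; dropped at pos 4 in round 5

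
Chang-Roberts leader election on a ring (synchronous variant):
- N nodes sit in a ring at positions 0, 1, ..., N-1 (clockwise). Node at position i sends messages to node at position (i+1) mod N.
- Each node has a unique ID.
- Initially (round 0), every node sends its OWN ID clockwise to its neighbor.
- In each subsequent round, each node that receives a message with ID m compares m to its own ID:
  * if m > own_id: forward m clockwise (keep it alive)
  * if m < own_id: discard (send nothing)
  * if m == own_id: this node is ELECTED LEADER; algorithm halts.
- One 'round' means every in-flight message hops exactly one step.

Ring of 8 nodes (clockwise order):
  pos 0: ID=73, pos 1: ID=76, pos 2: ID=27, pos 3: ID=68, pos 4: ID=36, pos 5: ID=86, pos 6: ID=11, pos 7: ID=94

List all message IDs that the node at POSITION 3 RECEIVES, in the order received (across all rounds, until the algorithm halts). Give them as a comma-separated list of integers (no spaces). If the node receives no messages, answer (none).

Round 1: pos1(id76) recv 73: drop; pos2(id27) recv 76: fwd; pos3(id68) recv 27: drop; pos4(id36) recv 68: fwd; pos5(id86) recv 36: drop; pos6(id11) recv 86: fwd; pos7(id94) recv 11: drop; pos0(id73) recv 94: fwd
Round 2: pos3(id68) recv 76: fwd; pos5(id86) recv 68: drop; pos7(id94) recv 86: drop; pos1(id76) recv 94: fwd
Round 3: pos4(id36) recv 76: fwd; pos2(id27) recv 94: fwd
Round 4: pos5(id86) recv 76: drop; pos3(id68) recv 94: fwd
Round 5: pos4(id36) recv 94: fwd
Round 6: pos5(id86) recv 94: fwd
Round 7: pos6(id11) recv 94: fwd
Round 8: pos7(id94) recv 94: ELECTED

Answer: 27,76,94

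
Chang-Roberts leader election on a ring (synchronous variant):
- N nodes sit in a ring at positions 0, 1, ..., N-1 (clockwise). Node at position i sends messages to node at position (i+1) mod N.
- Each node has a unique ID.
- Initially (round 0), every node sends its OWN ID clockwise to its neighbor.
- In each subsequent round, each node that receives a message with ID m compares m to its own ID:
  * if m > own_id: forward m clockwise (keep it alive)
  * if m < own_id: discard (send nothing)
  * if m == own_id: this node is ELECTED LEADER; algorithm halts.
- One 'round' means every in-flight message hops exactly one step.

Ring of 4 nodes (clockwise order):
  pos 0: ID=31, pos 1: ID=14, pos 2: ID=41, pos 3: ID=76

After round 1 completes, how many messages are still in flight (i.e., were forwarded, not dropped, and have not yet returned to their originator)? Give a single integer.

Answer: 2

Derivation:
Round 1: pos1(id14) recv 31: fwd; pos2(id41) recv 14: drop; pos3(id76) recv 41: drop; pos0(id31) recv 76: fwd
After round 1: 2 messages still in flight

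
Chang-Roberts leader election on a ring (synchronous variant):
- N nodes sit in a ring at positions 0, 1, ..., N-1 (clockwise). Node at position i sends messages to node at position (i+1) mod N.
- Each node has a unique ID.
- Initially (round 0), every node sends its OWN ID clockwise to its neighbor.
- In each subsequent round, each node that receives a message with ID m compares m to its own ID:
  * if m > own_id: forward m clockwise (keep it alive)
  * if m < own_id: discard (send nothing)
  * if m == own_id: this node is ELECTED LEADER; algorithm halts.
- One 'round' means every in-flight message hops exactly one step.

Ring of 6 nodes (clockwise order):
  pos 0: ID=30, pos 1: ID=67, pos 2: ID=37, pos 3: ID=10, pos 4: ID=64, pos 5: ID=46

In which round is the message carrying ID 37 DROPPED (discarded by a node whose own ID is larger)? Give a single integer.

Answer: 2

Derivation:
Round 1: pos1(id67) recv 30: drop; pos2(id37) recv 67: fwd; pos3(id10) recv 37: fwd; pos4(id64) recv 10: drop; pos5(id46) recv 64: fwd; pos0(id30) recv 46: fwd
Round 2: pos3(id10) recv 67: fwd; pos4(id64) recv 37: drop; pos0(id30) recv 64: fwd; pos1(id67) recv 46: drop
Round 3: pos4(id64) recv 67: fwd; pos1(id67) recv 64: drop
Round 4: pos5(id46) recv 67: fwd
Round 5: pos0(id30) recv 67: fwd
Round 6: pos1(id67) recv 67: ELECTED
Message ID 37 originates at pos 2; dropped at pos 4 in round 2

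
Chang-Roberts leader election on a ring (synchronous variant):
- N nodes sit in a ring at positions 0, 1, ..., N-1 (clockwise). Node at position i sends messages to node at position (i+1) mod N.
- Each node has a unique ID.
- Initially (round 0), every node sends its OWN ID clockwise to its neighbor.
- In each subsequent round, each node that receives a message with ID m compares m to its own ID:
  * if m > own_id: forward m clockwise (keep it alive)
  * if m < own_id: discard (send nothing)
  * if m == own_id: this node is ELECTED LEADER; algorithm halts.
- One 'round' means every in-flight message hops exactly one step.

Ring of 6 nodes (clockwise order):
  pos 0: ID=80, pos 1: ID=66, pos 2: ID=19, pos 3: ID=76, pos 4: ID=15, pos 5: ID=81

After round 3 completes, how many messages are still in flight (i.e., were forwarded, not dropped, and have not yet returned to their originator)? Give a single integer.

Answer: 2

Derivation:
Round 1: pos1(id66) recv 80: fwd; pos2(id19) recv 66: fwd; pos3(id76) recv 19: drop; pos4(id15) recv 76: fwd; pos5(id81) recv 15: drop; pos0(id80) recv 81: fwd
Round 2: pos2(id19) recv 80: fwd; pos3(id76) recv 66: drop; pos5(id81) recv 76: drop; pos1(id66) recv 81: fwd
Round 3: pos3(id76) recv 80: fwd; pos2(id19) recv 81: fwd
After round 3: 2 messages still in flight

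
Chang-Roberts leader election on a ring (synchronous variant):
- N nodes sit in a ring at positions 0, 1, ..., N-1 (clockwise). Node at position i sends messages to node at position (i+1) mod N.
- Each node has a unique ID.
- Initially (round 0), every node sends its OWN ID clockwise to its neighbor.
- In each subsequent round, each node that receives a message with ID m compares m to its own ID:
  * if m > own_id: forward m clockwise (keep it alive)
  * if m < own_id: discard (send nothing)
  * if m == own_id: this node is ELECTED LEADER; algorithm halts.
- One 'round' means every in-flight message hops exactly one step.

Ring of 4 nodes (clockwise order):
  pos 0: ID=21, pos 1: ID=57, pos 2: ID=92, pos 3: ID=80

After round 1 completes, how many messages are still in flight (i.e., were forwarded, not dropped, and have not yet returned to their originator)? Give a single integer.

Answer: 2

Derivation:
Round 1: pos1(id57) recv 21: drop; pos2(id92) recv 57: drop; pos3(id80) recv 92: fwd; pos0(id21) recv 80: fwd
After round 1: 2 messages still in flight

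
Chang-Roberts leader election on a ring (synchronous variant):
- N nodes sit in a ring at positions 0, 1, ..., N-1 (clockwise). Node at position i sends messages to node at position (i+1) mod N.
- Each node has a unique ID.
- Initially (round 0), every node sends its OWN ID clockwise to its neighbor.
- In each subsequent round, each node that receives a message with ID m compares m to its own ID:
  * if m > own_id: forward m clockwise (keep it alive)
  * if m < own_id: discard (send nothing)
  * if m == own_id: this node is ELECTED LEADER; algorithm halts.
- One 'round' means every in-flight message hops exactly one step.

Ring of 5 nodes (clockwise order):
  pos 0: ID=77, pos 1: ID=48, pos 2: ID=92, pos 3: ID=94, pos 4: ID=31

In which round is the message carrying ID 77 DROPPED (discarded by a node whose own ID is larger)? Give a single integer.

Answer: 2

Derivation:
Round 1: pos1(id48) recv 77: fwd; pos2(id92) recv 48: drop; pos3(id94) recv 92: drop; pos4(id31) recv 94: fwd; pos0(id77) recv 31: drop
Round 2: pos2(id92) recv 77: drop; pos0(id77) recv 94: fwd
Round 3: pos1(id48) recv 94: fwd
Round 4: pos2(id92) recv 94: fwd
Round 5: pos3(id94) recv 94: ELECTED
Message ID 77 originates at pos 0; dropped at pos 2 in round 2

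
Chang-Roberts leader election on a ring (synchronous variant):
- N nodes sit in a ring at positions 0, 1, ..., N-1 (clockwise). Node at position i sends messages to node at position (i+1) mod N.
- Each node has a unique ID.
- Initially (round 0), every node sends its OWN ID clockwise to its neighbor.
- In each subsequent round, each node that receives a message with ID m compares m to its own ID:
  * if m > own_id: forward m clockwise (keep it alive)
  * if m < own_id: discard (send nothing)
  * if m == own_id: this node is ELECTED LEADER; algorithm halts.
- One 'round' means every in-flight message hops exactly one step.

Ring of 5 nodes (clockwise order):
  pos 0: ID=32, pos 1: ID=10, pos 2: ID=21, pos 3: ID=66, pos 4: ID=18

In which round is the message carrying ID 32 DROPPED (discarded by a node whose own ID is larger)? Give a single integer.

Answer: 3

Derivation:
Round 1: pos1(id10) recv 32: fwd; pos2(id21) recv 10: drop; pos3(id66) recv 21: drop; pos4(id18) recv 66: fwd; pos0(id32) recv 18: drop
Round 2: pos2(id21) recv 32: fwd; pos0(id32) recv 66: fwd
Round 3: pos3(id66) recv 32: drop; pos1(id10) recv 66: fwd
Round 4: pos2(id21) recv 66: fwd
Round 5: pos3(id66) recv 66: ELECTED
Message ID 32 originates at pos 0; dropped at pos 3 in round 3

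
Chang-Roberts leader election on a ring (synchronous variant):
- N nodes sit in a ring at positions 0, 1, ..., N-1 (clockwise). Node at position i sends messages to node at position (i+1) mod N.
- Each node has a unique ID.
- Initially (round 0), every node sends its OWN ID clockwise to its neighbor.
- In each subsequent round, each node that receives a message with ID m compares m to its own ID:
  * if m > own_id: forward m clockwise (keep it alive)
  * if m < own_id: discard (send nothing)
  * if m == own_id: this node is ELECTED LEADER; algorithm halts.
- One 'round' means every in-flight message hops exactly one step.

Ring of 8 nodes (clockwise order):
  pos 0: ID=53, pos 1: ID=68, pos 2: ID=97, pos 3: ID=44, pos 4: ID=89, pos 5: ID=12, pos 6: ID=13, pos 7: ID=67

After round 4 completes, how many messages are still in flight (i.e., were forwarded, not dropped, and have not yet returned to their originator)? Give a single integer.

Round 1: pos1(id68) recv 53: drop; pos2(id97) recv 68: drop; pos3(id44) recv 97: fwd; pos4(id89) recv 44: drop; pos5(id12) recv 89: fwd; pos6(id13) recv 12: drop; pos7(id67) recv 13: drop; pos0(id53) recv 67: fwd
Round 2: pos4(id89) recv 97: fwd; pos6(id13) recv 89: fwd; pos1(id68) recv 67: drop
Round 3: pos5(id12) recv 97: fwd; pos7(id67) recv 89: fwd
Round 4: pos6(id13) recv 97: fwd; pos0(id53) recv 89: fwd
After round 4: 2 messages still in flight

Answer: 2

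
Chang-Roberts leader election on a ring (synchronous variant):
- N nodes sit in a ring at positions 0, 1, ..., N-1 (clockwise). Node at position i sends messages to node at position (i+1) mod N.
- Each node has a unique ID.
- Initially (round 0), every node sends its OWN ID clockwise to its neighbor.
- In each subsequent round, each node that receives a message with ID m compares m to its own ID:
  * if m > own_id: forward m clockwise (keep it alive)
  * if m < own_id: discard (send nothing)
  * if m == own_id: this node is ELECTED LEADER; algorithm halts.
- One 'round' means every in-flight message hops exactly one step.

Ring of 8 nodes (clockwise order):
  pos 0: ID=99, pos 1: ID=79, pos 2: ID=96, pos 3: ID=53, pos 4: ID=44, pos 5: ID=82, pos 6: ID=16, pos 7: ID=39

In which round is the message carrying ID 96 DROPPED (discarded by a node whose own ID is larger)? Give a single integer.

Answer: 6

Derivation:
Round 1: pos1(id79) recv 99: fwd; pos2(id96) recv 79: drop; pos3(id53) recv 96: fwd; pos4(id44) recv 53: fwd; pos5(id82) recv 44: drop; pos6(id16) recv 82: fwd; pos7(id39) recv 16: drop; pos0(id99) recv 39: drop
Round 2: pos2(id96) recv 99: fwd; pos4(id44) recv 96: fwd; pos5(id82) recv 53: drop; pos7(id39) recv 82: fwd
Round 3: pos3(id53) recv 99: fwd; pos5(id82) recv 96: fwd; pos0(id99) recv 82: drop
Round 4: pos4(id44) recv 99: fwd; pos6(id16) recv 96: fwd
Round 5: pos5(id82) recv 99: fwd; pos7(id39) recv 96: fwd
Round 6: pos6(id16) recv 99: fwd; pos0(id99) recv 96: drop
Round 7: pos7(id39) recv 99: fwd
Round 8: pos0(id99) recv 99: ELECTED
Message ID 96 originates at pos 2; dropped at pos 0 in round 6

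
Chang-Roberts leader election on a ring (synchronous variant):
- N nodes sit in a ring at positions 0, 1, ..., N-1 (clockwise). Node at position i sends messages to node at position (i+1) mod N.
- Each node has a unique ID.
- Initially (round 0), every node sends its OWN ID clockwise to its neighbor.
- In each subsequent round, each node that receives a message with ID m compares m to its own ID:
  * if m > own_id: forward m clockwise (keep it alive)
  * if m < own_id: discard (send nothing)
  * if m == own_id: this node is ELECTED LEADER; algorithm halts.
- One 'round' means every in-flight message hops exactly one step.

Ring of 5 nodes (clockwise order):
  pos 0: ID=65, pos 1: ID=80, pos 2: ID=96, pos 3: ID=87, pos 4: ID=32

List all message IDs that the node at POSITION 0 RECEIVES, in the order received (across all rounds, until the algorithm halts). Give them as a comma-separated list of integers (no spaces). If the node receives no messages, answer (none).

Round 1: pos1(id80) recv 65: drop; pos2(id96) recv 80: drop; pos3(id87) recv 96: fwd; pos4(id32) recv 87: fwd; pos0(id65) recv 32: drop
Round 2: pos4(id32) recv 96: fwd; pos0(id65) recv 87: fwd
Round 3: pos0(id65) recv 96: fwd; pos1(id80) recv 87: fwd
Round 4: pos1(id80) recv 96: fwd; pos2(id96) recv 87: drop
Round 5: pos2(id96) recv 96: ELECTED

Answer: 32,87,96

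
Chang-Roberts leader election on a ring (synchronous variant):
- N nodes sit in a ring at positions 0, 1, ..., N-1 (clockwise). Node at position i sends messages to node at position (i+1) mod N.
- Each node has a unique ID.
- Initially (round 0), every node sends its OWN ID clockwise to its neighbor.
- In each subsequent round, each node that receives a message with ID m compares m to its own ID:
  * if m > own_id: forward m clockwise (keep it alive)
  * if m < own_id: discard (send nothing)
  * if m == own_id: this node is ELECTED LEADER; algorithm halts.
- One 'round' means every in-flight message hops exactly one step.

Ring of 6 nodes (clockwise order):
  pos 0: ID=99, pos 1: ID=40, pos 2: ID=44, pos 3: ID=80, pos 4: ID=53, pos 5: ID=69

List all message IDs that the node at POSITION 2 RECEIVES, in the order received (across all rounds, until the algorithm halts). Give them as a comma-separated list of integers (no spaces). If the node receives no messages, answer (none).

Answer: 40,99

Derivation:
Round 1: pos1(id40) recv 99: fwd; pos2(id44) recv 40: drop; pos3(id80) recv 44: drop; pos4(id53) recv 80: fwd; pos5(id69) recv 53: drop; pos0(id99) recv 69: drop
Round 2: pos2(id44) recv 99: fwd; pos5(id69) recv 80: fwd
Round 3: pos3(id80) recv 99: fwd; pos0(id99) recv 80: drop
Round 4: pos4(id53) recv 99: fwd
Round 5: pos5(id69) recv 99: fwd
Round 6: pos0(id99) recv 99: ELECTED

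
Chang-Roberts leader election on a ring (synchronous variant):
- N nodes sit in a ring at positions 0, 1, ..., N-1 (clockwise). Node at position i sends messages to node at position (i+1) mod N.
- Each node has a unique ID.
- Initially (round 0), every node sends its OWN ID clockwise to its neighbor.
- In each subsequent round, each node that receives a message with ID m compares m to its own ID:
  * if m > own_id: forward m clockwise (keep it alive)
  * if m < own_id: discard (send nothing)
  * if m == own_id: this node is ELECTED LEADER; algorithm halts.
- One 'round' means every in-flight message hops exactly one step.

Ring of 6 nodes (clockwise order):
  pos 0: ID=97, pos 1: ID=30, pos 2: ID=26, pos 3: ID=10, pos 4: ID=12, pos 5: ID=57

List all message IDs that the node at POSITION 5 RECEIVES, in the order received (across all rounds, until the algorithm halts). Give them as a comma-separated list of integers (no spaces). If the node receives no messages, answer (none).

Round 1: pos1(id30) recv 97: fwd; pos2(id26) recv 30: fwd; pos3(id10) recv 26: fwd; pos4(id12) recv 10: drop; pos5(id57) recv 12: drop; pos0(id97) recv 57: drop
Round 2: pos2(id26) recv 97: fwd; pos3(id10) recv 30: fwd; pos4(id12) recv 26: fwd
Round 3: pos3(id10) recv 97: fwd; pos4(id12) recv 30: fwd; pos5(id57) recv 26: drop
Round 4: pos4(id12) recv 97: fwd; pos5(id57) recv 30: drop
Round 5: pos5(id57) recv 97: fwd
Round 6: pos0(id97) recv 97: ELECTED

Answer: 12,26,30,97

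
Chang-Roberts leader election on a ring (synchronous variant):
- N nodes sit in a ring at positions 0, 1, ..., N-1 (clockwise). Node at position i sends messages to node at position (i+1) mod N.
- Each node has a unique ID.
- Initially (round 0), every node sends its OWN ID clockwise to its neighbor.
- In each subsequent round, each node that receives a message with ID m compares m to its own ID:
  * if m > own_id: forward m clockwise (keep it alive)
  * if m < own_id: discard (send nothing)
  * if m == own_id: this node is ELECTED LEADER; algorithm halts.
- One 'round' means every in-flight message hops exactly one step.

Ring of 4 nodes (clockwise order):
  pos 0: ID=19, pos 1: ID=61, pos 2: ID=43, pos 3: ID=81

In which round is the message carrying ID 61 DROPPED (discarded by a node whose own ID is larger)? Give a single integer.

Answer: 2

Derivation:
Round 1: pos1(id61) recv 19: drop; pos2(id43) recv 61: fwd; pos3(id81) recv 43: drop; pos0(id19) recv 81: fwd
Round 2: pos3(id81) recv 61: drop; pos1(id61) recv 81: fwd
Round 3: pos2(id43) recv 81: fwd
Round 4: pos3(id81) recv 81: ELECTED
Message ID 61 originates at pos 1; dropped at pos 3 in round 2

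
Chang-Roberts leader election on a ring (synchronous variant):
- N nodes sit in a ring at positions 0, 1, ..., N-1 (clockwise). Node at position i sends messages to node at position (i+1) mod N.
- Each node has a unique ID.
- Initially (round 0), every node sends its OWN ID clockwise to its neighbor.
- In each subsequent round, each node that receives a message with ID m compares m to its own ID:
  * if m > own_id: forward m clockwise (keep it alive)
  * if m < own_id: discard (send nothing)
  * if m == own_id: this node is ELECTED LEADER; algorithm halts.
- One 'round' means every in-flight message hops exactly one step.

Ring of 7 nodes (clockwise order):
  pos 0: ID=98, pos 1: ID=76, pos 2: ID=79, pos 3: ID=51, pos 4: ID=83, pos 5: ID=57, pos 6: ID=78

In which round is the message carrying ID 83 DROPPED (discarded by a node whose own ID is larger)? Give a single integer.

Answer: 3

Derivation:
Round 1: pos1(id76) recv 98: fwd; pos2(id79) recv 76: drop; pos3(id51) recv 79: fwd; pos4(id83) recv 51: drop; pos5(id57) recv 83: fwd; pos6(id78) recv 57: drop; pos0(id98) recv 78: drop
Round 2: pos2(id79) recv 98: fwd; pos4(id83) recv 79: drop; pos6(id78) recv 83: fwd
Round 3: pos3(id51) recv 98: fwd; pos0(id98) recv 83: drop
Round 4: pos4(id83) recv 98: fwd
Round 5: pos5(id57) recv 98: fwd
Round 6: pos6(id78) recv 98: fwd
Round 7: pos0(id98) recv 98: ELECTED
Message ID 83 originates at pos 4; dropped at pos 0 in round 3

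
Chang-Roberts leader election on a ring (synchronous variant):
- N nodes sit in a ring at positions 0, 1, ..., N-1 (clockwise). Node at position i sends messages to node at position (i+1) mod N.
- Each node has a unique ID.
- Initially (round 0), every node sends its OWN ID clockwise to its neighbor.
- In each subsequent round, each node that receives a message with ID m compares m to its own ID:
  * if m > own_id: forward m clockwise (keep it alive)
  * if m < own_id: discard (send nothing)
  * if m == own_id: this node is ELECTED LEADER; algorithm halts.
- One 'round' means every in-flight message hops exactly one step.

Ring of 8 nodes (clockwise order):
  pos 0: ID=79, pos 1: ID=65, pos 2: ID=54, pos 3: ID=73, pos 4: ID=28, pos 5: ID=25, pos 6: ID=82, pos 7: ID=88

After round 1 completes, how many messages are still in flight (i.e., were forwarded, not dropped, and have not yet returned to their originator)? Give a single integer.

Round 1: pos1(id65) recv 79: fwd; pos2(id54) recv 65: fwd; pos3(id73) recv 54: drop; pos4(id28) recv 73: fwd; pos5(id25) recv 28: fwd; pos6(id82) recv 25: drop; pos7(id88) recv 82: drop; pos0(id79) recv 88: fwd
After round 1: 5 messages still in flight

Answer: 5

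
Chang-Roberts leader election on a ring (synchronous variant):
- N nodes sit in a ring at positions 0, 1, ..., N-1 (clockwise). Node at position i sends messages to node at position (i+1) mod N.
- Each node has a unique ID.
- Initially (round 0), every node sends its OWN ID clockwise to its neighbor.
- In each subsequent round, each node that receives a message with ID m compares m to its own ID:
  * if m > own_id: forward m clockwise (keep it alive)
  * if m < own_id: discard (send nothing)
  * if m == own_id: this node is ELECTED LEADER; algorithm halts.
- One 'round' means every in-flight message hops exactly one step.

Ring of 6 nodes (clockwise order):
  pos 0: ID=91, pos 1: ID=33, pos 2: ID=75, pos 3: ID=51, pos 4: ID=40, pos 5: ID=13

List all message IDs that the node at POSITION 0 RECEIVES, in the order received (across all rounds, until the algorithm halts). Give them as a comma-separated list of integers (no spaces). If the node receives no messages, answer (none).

Answer: 13,40,51,75,91

Derivation:
Round 1: pos1(id33) recv 91: fwd; pos2(id75) recv 33: drop; pos3(id51) recv 75: fwd; pos4(id40) recv 51: fwd; pos5(id13) recv 40: fwd; pos0(id91) recv 13: drop
Round 2: pos2(id75) recv 91: fwd; pos4(id40) recv 75: fwd; pos5(id13) recv 51: fwd; pos0(id91) recv 40: drop
Round 3: pos3(id51) recv 91: fwd; pos5(id13) recv 75: fwd; pos0(id91) recv 51: drop
Round 4: pos4(id40) recv 91: fwd; pos0(id91) recv 75: drop
Round 5: pos5(id13) recv 91: fwd
Round 6: pos0(id91) recv 91: ELECTED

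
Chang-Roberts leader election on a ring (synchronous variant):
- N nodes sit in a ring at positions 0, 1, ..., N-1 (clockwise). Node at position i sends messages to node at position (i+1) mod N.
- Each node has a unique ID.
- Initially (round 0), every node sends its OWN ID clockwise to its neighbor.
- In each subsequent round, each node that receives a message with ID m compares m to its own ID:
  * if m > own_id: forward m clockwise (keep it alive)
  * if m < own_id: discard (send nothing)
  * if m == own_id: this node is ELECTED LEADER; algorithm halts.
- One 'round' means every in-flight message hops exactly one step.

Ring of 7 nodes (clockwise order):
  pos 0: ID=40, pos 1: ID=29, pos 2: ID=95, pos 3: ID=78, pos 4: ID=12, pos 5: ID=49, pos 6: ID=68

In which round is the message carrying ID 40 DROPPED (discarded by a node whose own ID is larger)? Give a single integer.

Round 1: pos1(id29) recv 40: fwd; pos2(id95) recv 29: drop; pos3(id78) recv 95: fwd; pos4(id12) recv 78: fwd; pos5(id49) recv 12: drop; pos6(id68) recv 49: drop; pos0(id40) recv 68: fwd
Round 2: pos2(id95) recv 40: drop; pos4(id12) recv 95: fwd; pos5(id49) recv 78: fwd; pos1(id29) recv 68: fwd
Round 3: pos5(id49) recv 95: fwd; pos6(id68) recv 78: fwd; pos2(id95) recv 68: drop
Round 4: pos6(id68) recv 95: fwd; pos0(id40) recv 78: fwd
Round 5: pos0(id40) recv 95: fwd; pos1(id29) recv 78: fwd
Round 6: pos1(id29) recv 95: fwd; pos2(id95) recv 78: drop
Round 7: pos2(id95) recv 95: ELECTED
Message ID 40 originates at pos 0; dropped at pos 2 in round 2

Answer: 2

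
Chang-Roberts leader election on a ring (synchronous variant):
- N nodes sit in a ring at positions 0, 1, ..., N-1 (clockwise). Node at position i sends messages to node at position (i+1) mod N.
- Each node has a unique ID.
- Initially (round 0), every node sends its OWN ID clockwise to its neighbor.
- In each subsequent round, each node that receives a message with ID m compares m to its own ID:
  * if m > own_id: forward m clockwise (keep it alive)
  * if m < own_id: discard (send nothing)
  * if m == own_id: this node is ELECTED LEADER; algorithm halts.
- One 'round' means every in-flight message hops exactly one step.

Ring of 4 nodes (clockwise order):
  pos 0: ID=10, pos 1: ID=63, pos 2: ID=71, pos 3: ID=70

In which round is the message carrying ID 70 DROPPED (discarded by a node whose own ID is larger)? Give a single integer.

Round 1: pos1(id63) recv 10: drop; pos2(id71) recv 63: drop; pos3(id70) recv 71: fwd; pos0(id10) recv 70: fwd
Round 2: pos0(id10) recv 71: fwd; pos1(id63) recv 70: fwd
Round 3: pos1(id63) recv 71: fwd; pos2(id71) recv 70: drop
Round 4: pos2(id71) recv 71: ELECTED
Message ID 70 originates at pos 3; dropped at pos 2 in round 3

Answer: 3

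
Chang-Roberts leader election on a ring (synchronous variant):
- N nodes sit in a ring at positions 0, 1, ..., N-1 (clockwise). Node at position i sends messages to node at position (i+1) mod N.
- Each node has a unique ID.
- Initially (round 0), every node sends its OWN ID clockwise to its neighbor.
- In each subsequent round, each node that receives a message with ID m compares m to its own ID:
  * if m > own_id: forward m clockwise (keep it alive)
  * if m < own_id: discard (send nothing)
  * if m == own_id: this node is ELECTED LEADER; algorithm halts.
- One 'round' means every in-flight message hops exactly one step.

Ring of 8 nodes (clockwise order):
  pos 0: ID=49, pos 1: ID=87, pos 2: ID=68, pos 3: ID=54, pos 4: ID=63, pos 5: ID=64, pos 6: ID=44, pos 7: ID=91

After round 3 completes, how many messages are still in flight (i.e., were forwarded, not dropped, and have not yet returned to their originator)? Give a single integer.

Answer: 3

Derivation:
Round 1: pos1(id87) recv 49: drop; pos2(id68) recv 87: fwd; pos3(id54) recv 68: fwd; pos4(id63) recv 54: drop; pos5(id64) recv 63: drop; pos6(id44) recv 64: fwd; pos7(id91) recv 44: drop; pos0(id49) recv 91: fwd
Round 2: pos3(id54) recv 87: fwd; pos4(id63) recv 68: fwd; pos7(id91) recv 64: drop; pos1(id87) recv 91: fwd
Round 3: pos4(id63) recv 87: fwd; pos5(id64) recv 68: fwd; pos2(id68) recv 91: fwd
After round 3: 3 messages still in flight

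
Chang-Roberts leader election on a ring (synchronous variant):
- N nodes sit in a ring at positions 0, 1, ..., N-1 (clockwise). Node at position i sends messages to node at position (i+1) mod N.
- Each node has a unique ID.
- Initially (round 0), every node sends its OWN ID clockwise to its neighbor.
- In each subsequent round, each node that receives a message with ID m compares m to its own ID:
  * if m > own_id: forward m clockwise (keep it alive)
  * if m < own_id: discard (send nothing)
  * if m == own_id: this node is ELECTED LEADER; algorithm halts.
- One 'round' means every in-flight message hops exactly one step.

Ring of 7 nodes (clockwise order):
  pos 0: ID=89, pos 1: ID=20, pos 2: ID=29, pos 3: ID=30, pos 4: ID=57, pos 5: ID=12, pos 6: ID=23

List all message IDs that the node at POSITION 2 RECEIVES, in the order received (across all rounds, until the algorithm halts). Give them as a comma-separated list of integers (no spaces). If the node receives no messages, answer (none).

Answer: 20,89

Derivation:
Round 1: pos1(id20) recv 89: fwd; pos2(id29) recv 20: drop; pos3(id30) recv 29: drop; pos4(id57) recv 30: drop; pos5(id12) recv 57: fwd; pos6(id23) recv 12: drop; pos0(id89) recv 23: drop
Round 2: pos2(id29) recv 89: fwd; pos6(id23) recv 57: fwd
Round 3: pos3(id30) recv 89: fwd; pos0(id89) recv 57: drop
Round 4: pos4(id57) recv 89: fwd
Round 5: pos5(id12) recv 89: fwd
Round 6: pos6(id23) recv 89: fwd
Round 7: pos0(id89) recv 89: ELECTED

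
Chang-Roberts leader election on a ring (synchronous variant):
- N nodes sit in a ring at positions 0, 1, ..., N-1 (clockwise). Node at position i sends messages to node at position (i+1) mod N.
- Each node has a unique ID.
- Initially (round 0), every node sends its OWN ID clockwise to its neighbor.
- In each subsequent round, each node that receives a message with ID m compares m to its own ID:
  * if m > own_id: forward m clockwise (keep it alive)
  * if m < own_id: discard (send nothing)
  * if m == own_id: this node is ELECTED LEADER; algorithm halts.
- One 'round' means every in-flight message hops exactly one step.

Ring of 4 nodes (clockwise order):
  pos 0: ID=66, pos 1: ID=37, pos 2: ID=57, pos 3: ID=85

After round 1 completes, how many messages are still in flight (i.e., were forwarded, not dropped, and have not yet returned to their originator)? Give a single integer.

Round 1: pos1(id37) recv 66: fwd; pos2(id57) recv 37: drop; pos3(id85) recv 57: drop; pos0(id66) recv 85: fwd
After round 1: 2 messages still in flight

Answer: 2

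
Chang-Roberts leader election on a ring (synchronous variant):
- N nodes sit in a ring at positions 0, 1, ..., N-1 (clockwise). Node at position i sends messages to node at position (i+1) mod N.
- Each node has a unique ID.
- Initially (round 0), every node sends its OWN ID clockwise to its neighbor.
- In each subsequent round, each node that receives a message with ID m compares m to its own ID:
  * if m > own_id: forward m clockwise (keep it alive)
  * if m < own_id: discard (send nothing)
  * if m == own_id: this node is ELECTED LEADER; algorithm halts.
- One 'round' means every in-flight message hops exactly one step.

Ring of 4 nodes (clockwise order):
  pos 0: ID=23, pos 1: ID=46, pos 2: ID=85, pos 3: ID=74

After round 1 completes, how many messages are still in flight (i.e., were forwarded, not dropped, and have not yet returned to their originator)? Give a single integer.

Answer: 2

Derivation:
Round 1: pos1(id46) recv 23: drop; pos2(id85) recv 46: drop; pos3(id74) recv 85: fwd; pos0(id23) recv 74: fwd
After round 1: 2 messages still in flight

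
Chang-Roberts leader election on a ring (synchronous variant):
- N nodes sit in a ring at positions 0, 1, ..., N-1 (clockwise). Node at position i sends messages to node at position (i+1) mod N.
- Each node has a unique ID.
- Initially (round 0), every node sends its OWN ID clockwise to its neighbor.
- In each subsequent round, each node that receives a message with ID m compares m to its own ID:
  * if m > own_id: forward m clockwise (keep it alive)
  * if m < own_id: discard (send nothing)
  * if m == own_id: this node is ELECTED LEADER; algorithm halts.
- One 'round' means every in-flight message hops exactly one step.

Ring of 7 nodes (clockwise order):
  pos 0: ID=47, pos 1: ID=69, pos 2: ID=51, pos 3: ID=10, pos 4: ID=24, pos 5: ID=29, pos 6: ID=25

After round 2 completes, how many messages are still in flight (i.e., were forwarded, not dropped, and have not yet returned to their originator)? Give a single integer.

Round 1: pos1(id69) recv 47: drop; pos2(id51) recv 69: fwd; pos3(id10) recv 51: fwd; pos4(id24) recv 10: drop; pos5(id29) recv 24: drop; pos6(id25) recv 29: fwd; pos0(id47) recv 25: drop
Round 2: pos3(id10) recv 69: fwd; pos4(id24) recv 51: fwd; pos0(id47) recv 29: drop
After round 2: 2 messages still in flight

Answer: 2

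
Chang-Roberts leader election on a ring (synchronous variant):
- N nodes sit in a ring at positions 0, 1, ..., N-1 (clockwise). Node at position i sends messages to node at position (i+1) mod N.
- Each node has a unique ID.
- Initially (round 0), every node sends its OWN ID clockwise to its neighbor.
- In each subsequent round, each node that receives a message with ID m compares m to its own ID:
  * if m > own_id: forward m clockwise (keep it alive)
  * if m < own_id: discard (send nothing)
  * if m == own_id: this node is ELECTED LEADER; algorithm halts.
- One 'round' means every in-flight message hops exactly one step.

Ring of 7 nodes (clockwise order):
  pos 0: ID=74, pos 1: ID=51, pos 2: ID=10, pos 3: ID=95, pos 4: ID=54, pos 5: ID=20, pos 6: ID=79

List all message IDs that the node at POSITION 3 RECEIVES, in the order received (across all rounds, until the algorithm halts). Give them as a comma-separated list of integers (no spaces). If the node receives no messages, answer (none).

Round 1: pos1(id51) recv 74: fwd; pos2(id10) recv 51: fwd; pos3(id95) recv 10: drop; pos4(id54) recv 95: fwd; pos5(id20) recv 54: fwd; pos6(id79) recv 20: drop; pos0(id74) recv 79: fwd
Round 2: pos2(id10) recv 74: fwd; pos3(id95) recv 51: drop; pos5(id20) recv 95: fwd; pos6(id79) recv 54: drop; pos1(id51) recv 79: fwd
Round 3: pos3(id95) recv 74: drop; pos6(id79) recv 95: fwd; pos2(id10) recv 79: fwd
Round 4: pos0(id74) recv 95: fwd; pos3(id95) recv 79: drop
Round 5: pos1(id51) recv 95: fwd
Round 6: pos2(id10) recv 95: fwd
Round 7: pos3(id95) recv 95: ELECTED

Answer: 10,51,74,79,95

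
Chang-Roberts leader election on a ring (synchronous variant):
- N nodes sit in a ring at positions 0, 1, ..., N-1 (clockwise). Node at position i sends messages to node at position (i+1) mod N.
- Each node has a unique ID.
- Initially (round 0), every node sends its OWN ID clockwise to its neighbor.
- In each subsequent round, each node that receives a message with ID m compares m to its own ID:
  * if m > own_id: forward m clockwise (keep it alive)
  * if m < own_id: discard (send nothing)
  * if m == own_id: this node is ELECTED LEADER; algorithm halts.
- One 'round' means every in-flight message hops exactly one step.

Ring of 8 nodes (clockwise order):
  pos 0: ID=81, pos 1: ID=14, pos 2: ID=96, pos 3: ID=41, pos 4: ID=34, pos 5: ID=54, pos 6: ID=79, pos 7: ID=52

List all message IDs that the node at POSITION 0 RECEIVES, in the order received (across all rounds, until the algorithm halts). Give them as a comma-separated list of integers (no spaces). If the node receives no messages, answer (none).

Round 1: pos1(id14) recv 81: fwd; pos2(id96) recv 14: drop; pos3(id41) recv 96: fwd; pos4(id34) recv 41: fwd; pos5(id54) recv 34: drop; pos6(id79) recv 54: drop; pos7(id52) recv 79: fwd; pos0(id81) recv 52: drop
Round 2: pos2(id96) recv 81: drop; pos4(id34) recv 96: fwd; pos5(id54) recv 41: drop; pos0(id81) recv 79: drop
Round 3: pos5(id54) recv 96: fwd
Round 4: pos6(id79) recv 96: fwd
Round 5: pos7(id52) recv 96: fwd
Round 6: pos0(id81) recv 96: fwd
Round 7: pos1(id14) recv 96: fwd
Round 8: pos2(id96) recv 96: ELECTED

Answer: 52,79,96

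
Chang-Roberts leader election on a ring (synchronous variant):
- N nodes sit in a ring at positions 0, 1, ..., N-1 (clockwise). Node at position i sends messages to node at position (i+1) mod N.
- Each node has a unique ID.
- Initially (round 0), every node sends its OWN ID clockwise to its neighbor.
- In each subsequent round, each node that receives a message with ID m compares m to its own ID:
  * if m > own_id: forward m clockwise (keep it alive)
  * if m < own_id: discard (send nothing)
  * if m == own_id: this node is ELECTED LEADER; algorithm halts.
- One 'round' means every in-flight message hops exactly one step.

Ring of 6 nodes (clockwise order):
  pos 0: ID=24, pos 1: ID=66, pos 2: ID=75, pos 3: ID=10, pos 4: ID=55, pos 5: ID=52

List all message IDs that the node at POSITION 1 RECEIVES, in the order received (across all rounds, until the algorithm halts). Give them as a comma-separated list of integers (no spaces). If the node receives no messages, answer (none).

Answer: 24,52,55,75

Derivation:
Round 1: pos1(id66) recv 24: drop; pos2(id75) recv 66: drop; pos3(id10) recv 75: fwd; pos4(id55) recv 10: drop; pos5(id52) recv 55: fwd; pos0(id24) recv 52: fwd
Round 2: pos4(id55) recv 75: fwd; pos0(id24) recv 55: fwd; pos1(id66) recv 52: drop
Round 3: pos5(id52) recv 75: fwd; pos1(id66) recv 55: drop
Round 4: pos0(id24) recv 75: fwd
Round 5: pos1(id66) recv 75: fwd
Round 6: pos2(id75) recv 75: ELECTED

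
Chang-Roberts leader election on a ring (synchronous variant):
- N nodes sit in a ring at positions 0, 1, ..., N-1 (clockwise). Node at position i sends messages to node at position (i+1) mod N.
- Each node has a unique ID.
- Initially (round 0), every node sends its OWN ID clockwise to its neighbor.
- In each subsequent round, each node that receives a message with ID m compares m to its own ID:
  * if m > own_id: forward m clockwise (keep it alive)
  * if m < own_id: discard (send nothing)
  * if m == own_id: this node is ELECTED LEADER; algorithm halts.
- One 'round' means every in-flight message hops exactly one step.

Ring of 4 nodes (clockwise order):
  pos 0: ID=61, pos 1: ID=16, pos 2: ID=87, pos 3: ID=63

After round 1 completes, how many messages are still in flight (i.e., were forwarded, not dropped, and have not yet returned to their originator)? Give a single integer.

Answer: 3

Derivation:
Round 1: pos1(id16) recv 61: fwd; pos2(id87) recv 16: drop; pos3(id63) recv 87: fwd; pos0(id61) recv 63: fwd
After round 1: 3 messages still in flight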